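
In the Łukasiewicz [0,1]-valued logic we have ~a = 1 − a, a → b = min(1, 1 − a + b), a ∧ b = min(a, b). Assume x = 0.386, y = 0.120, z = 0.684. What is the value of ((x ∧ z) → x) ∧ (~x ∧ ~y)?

0.614

x ∧ z = min(0.386, 0.684) = 0.386
(x ∧ z) → x = min(1, 1 − 0.386 + 0.386) = min(1, 1.000) = 1.000
~x = 1 − 0.386 = 0.614
~y = 1 − 0.120 = 0.880
~x ∧ ~y = min(0.614, 0.880) = 0.614
((x ∧ z) → x) ∧ (~x ∧ ~y) = min(1.000, 0.614) = 0.614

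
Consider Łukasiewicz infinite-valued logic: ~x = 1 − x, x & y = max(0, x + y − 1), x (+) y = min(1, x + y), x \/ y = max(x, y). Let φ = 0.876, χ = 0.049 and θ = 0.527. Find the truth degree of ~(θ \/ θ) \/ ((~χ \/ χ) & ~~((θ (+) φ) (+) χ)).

θ \/ θ = max(0.527, 0.527) = 0.527
~(θ \/ θ) = 1 − 0.527 = 0.473
~χ = 1 − 0.049 = 0.951
~χ \/ χ = max(0.951, 0.049) = 0.951
θ (+) φ = min(1, 0.527 + 0.876) = min(1, 1.403) = 1.000
(θ (+) φ) (+) χ = min(1, 1.000 + 0.049) = min(1, 1.049) = 1.000
~((θ (+) φ) (+) χ) = 1 − 1.000 = 0.000
~~((θ (+) φ) (+) χ) = 1 − 0.000 = 1.000
(~χ \/ χ) & ~~((θ (+) φ) (+) χ) = max(0, 0.951 + 1.000 − 1) = max(0, 0.951) = 0.951
~(θ \/ θ) \/ ((~χ \/ χ) & ~~((θ (+) φ) (+) χ)) = max(0.473, 0.951) = 0.951

0.951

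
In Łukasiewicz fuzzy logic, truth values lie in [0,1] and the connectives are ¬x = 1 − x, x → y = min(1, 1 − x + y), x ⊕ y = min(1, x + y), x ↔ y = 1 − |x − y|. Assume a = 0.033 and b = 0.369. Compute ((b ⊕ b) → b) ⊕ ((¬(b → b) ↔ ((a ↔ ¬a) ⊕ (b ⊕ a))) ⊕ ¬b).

b ⊕ b = min(1, 0.369 + 0.369) = min(1, 0.738) = 0.738
(b ⊕ b) → b = min(1, 1 − 0.738 + 0.369) = min(1, 0.631) = 0.631
b → b = min(1, 1 − 0.369 + 0.369) = min(1, 1.000) = 1.000
¬(b → b) = 1 − 1.000 = 0.000
¬a = 1 − 0.033 = 0.967
a ↔ ¬a = 1 − |0.033 − 0.967| = 1 − 0.934 = 0.066
b ⊕ a = min(1, 0.369 + 0.033) = min(1, 0.402) = 0.402
(a ↔ ¬a) ⊕ (b ⊕ a) = min(1, 0.066 + 0.402) = min(1, 0.468) = 0.468
¬(b → b) ↔ ((a ↔ ¬a) ⊕ (b ⊕ a)) = 1 − |0.000 − 0.468| = 1 − 0.468 = 0.532
¬b = 1 − 0.369 = 0.631
(¬(b → b) ↔ ((a ↔ ¬a) ⊕ (b ⊕ a))) ⊕ ¬b = min(1, 0.532 + 0.631) = min(1, 1.163) = 1.000
((b ⊕ b) → b) ⊕ ((¬(b → b) ↔ ((a ↔ ¬a) ⊕ (b ⊕ a))) ⊕ ¬b) = min(1, 0.631 + 1.000) = min(1, 1.631) = 1.000

1.000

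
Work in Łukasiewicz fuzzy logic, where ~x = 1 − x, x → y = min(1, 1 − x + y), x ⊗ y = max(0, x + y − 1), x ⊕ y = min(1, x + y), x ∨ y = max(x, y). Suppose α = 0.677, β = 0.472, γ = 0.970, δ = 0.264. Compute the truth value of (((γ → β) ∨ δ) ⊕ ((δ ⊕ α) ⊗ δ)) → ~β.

0.821

γ → β = min(1, 1 − 0.970 + 0.472) = min(1, 0.502) = 0.502
(γ → β) ∨ δ = max(0.502, 0.264) = 0.502
δ ⊕ α = min(1, 0.264 + 0.677) = min(1, 0.941) = 0.941
(δ ⊕ α) ⊗ δ = max(0, 0.941 + 0.264 − 1) = max(0, 0.205) = 0.205
((γ → β) ∨ δ) ⊕ ((δ ⊕ α) ⊗ δ) = min(1, 0.502 + 0.205) = min(1, 0.707) = 0.707
~β = 1 − 0.472 = 0.528
(((γ → β) ∨ δ) ⊕ ((δ ⊕ α) ⊗ δ)) → ~β = min(1, 1 − 0.707 + 0.528) = min(1, 0.821) = 0.821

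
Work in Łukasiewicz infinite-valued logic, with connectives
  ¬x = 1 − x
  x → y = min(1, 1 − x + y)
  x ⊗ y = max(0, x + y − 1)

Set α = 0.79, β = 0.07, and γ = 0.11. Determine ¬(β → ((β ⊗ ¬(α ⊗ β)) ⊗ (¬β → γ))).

0.07

α ⊗ β = max(0, 0.79 + 0.07 − 1) = max(0, -0.14) = 0.00
¬(α ⊗ β) = 1 − 0.00 = 1.00
β ⊗ ¬(α ⊗ β) = max(0, 0.07 + 1.00 − 1) = max(0, 0.07) = 0.07
¬β = 1 − 0.07 = 0.93
¬β → γ = min(1, 1 − 0.93 + 0.11) = min(1, 0.18) = 0.18
(β ⊗ ¬(α ⊗ β)) ⊗ (¬β → γ) = max(0, 0.07 + 0.18 − 1) = max(0, -0.75) = 0.00
β → ((β ⊗ ¬(α ⊗ β)) ⊗ (¬β → γ)) = min(1, 1 − 0.07 + 0.00) = min(1, 0.93) = 0.93
¬(β → ((β ⊗ ¬(α ⊗ β)) ⊗ (¬β → γ))) = 1 − 0.93 = 0.07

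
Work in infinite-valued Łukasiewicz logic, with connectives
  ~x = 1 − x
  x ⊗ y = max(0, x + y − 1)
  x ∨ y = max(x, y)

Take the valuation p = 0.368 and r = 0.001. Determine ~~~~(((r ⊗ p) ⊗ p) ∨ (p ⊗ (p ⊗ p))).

r ⊗ p = max(0, 0.001 + 0.368 − 1) = max(0, -0.631) = 0.000
(r ⊗ p) ⊗ p = max(0, 0.000 + 0.368 − 1) = max(0, -0.632) = 0.000
p ⊗ p = max(0, 0.368 + 0.368 − 1) = max(0, -0.264) = 0.000
p ⊗ (p ⊗ p) = max(0, 0.368 + 0.000 − 1) = max(0, -0.632) = 0.000
((r ⊗ p) ⊗ p) ∨ (p ⊗ (p ⊗ p)) = max(0.000, 0.000) = 0.000
~(((r ⊗ p) ⊗ p) ∨ (p ⊗ (p ⊗ p))) = 1 − 0.000 = 1.000
~~(((r ⊗ p) ⊗ p) ∨ (p ⊗ (p ⊗ p))) = 1 − 1.000 = 0.000
~~~(((r ⊗ p) ⊗ p) ∨ (p ⊗ (p ⊗ p))) = 1 − 0.000 = 1.000
~~~~(((r ⊗ p) ⊗ p) ∨ (p ⊗ (p ⊗ p))) = 1 − 1.000 = 0.000

0.000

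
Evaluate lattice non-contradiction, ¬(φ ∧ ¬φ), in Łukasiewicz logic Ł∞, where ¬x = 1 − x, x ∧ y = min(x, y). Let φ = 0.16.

¬φ = 1 − 0.16 = 0.84
φ ∧ ¬φ = min(0.16, 0.84) = 0.16
¬(φ ∧ ¬φ) = 1 − 0.16 = 0.84
(The value 0.84 < 1 shows this instance is not satisfied; not a Ł∞-tautology — its value is 1 − min(a, 1−a).)

0.84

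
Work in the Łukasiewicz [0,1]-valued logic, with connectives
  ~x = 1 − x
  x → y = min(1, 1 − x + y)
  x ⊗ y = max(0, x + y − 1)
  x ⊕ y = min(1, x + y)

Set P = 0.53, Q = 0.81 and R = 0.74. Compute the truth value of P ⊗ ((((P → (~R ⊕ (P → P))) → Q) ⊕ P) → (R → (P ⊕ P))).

~R = 1 − 0.74 = 0.26
P → P = min(1, 1 − 0.53 + 0.53) = min(1, 1.00) = 1.00
~R ⊕ (P → P) = min(1, 0.26 + 1.00) = min(1, 1.26) = 1.00
P → (~R ⊕ (P → P)) = min(1, 1 − 0.53 + 1.00) = min(1, 1.47) = 1.00
(P → (~R ⊕ (P → P))) → Q = min(1, 1 − 1.00 + 0.81) = min(1, 0.81) = 0.81
((P → (~R ⊕ (P → P))) → Q) ⊕ P = min(1, 0.81 + 0.53) = min(1, 1.34) = 1.00
P ⊕ P = min(1, 0.53 + 0.53) = min(1, 1.06) = 1.00
R → (P ⊕ P) = min(1, 1 − 0.74 + 1.00) = min(1, 1.26) = 1.00
(((P → (~R ⊕ (P → P))) → Q) ⊕ P) → (R → (P ⊕ P)) = min(1, 1 − 1.00 + 1.00) = min(1, 1.00) = 1.00
P ⊗ ((((P → (~R ⊕ (P → P))) → Q) ⊕ P) → (R → (P ⊕ P))) = max(0, 0.53 + 1.00 − 1) = max(0, 0.53) = 0.53

0.53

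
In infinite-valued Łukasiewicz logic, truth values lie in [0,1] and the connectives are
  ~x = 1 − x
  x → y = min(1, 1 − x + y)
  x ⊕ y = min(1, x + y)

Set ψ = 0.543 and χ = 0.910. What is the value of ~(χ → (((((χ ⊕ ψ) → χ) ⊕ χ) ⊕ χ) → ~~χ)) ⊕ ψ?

0.543

χ ⊕ ψ = min(1, 0.910 + 0.543) = min(1, 1.453) = 1.000
(χ ⊕ ψ) → χ = min(1, 1 − 1.000 + 0.910) = min(1, 0.910) = 0.910
((χ ⊕ ψ) → χ) ⊕ χ = min(1, 0.910 + 0.910) = min(1, 1.820) = 1.000
(((χ ⊕ ψ) → χ) ⊕ χ) ⊕ χ = min(1, 1.000 + 0.910) = min(1, 1.910) = 1.000
~χ = 1 − 0.910 = 0.090
~~χ = 1 − 0.090 = 0.910
((((χ ⊕ ψ) → χ) ⊕ χ) ⊕ χ) → ~~χ = min(1, 1 − 1.000 + 0.910) = min(1, 0.910) = 0.910
χ → (((((χ ⊕ ψ) → χ) ⊕ χ) ⊕ χ) → ~~χ) = min(1, 1 − 0.910 + 0.910) = min(1, 1.000) = 1.000
~(χ → (((((χ ⊕ ψ) → χ) ⊕ χ) ⊕ χ) → ~~χ)) = 1 − 1.000 = 0.000
~(χ → (((((χ ⊕ ψ) → χ) ⊕ χ) ⊕ χ) → ~~χ)) ⊕ ψ = min(1, 0.000 + 0.543) = min(1, 0.543) = 0.543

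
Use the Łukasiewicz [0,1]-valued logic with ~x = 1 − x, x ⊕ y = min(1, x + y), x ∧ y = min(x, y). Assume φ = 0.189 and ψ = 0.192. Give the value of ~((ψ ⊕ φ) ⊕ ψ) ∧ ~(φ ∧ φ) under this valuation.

0.427

ψ ⊕ φ = min(1, 0.192 + 0.189) = min(1, 0.381) = 0.381
(ψ ⊕ φ) ⊕ ψ = min(1, 0.381 + 0.192) = min(1, 0.573) = 0.573
~((ψ ⊕ φ) ⊕ ψ) = 1 − 0.573 = 0.427
φ ∧ φ = min(0.189, 0.189) = 0.189
~(φ ∧ φ) = 1 − 0.189 = 0.811
~((ψ ⊕ φ) ⊕ ψ) ∧ ~(φ ∧ φ) = min(0.427, 0.811) = 0.427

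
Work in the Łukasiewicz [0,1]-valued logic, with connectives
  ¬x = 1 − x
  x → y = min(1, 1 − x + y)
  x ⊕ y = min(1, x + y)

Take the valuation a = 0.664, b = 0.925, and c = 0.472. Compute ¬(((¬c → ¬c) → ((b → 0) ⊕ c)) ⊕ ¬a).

¬c = 1 − 0.472 = 0.528
¬c → ¬c = min(1, 1 − 0.528 + 0.528) = min(1, 1.000) = 1.000
b → 0 = min(1, 1 − 0.925 + 0.000) = min(1, 0.075) = 0.075
(b → 0) ⊕ c = min(1, 0.075 + 0.472) = min(1, 0.547) = 0.547
(¬c → ¬c) → ((b → 0) ⊕ c) = min(1, 1 − 1.000 + 0.547) = min(1, 0.547) = 0.547
¬a = 1 − 0.664 = 0.336
((¬c → ¬c) → ((b → 0) ⊕ c)) ⊕ ¬a = min(1, 0.547 + 0.336) = min(1, 0.883) = 0.883
¬(((¬c → ¬c) → ((b → 0) ⊕ c)) ⊕ ¬a) = 1 − 0.883 = 0.117

0.117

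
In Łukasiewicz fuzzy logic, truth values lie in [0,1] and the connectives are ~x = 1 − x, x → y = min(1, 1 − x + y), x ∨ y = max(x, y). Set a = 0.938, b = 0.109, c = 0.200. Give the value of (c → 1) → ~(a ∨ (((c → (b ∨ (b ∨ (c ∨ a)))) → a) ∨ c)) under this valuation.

0.062

c → 1 = min(1, 1 − 0.200 + 1.000) = min(1, 1.800) = 1.000
c ∨ a = max(0.200, 0.938) = 0.938
b ∨ (c ∨ a) = max(0.109, 0.938) = 0.938
b ∨ (b ∨ (c ∨ a)) = max(0.109, 0.938) = 0.938
c → (b ∨ (b ∨ (c ∨ a))) = min(1, 1 − 0.200 + 0.938) = min(1, 1.738) = 1.000
(c → (b ∨ (b ∨ (c ∨ a)))) → a = min(1, 1 − 1.000 + 0.938) = min(1, 0.938) = 0.938
((c → (b ∨ (b ∨ (c ∨ a)))) → a) ∨ c = max(0.938, 0.200) = 0.938
a ∨ (((c → (b ∨ (b ∨ (c ∨ a)))) → a) ∨ c) = max(0.938, 0.938) = 0.938
~(a ∨ (((c → (b ∨ (b ∨ (c ∨ a)))) → a) ∨ c)) = 1 − 0.938 = 0.062
(c → 1) → ~(a ∨ (((c → (b ∨ (b ∨ (c ∨ a)))) → a) ∨ c)) = min(1, 1 − 1.000 + 0.062) = min(1, 0.062) = 0.062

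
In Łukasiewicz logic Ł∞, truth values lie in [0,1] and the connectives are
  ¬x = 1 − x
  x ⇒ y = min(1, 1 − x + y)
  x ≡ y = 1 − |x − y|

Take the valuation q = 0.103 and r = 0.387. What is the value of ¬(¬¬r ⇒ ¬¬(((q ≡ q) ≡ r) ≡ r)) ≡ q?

¬r = 1 − 0.387 = 0.613
¬¬r = 1 − 0.613 = 0.387
q ≡ q = 1 − |0.103 − 0.103| = 1 − 0.000 = 1.000
(q ≡ q) ≡ r = 1 − |1.000 − 0.387| = 1 − 0.613 = 0.387
((q ≡ q) ≡ r) ≡ r = 1 − |0.387 − 0.387| = 1 − 0.000 = 1.000
¬(((q ≡ q) ≡ r) ≡ r) = 1 − 1.000 = 0.000
¬¬(((q ≡ q) ≡ r) ≡ r) = 1 − 0.000 = 1.000
¬¬r ⇒ ¬¬(((q ≡ q) ≡ r) ≡ r) = min(1, 1 − 0.387 + 1.000) = min(1, 1.613) = 1.000
¬(¬¬r ⇒ ¬¬(((q ≡ q) ≡ r) ≡ r)) = 1 − 1.000 = 0.000
¬(¬¬r ⇒ ¬¬(((q ≡ q) ≡ r) ≡ r)) ≡ q = 1 − |0.000 − 0.103| = 1 − 0.103 = 0.897

0.897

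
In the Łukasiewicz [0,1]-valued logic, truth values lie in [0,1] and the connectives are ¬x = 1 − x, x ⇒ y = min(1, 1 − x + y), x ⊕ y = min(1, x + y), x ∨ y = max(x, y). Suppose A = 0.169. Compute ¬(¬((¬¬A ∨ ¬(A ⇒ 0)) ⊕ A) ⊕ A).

0.169

¬A = 1 − 0.169 = 0.831
¬¬A = 1 − 0.831 = 0.169
A ⇒ 0 = min(1, 1 − 0.169 + 0.000) = min(1, 0.831) = 0.831
¬(A ⇒ 0) = 1 − 0.831 = 0.169
¬¬A ∨ ¬(A ⇒ 0) = max(0.169, 0.169) = 0.169
(¬¬A ∨ ¬(A ⇒ 0)) ⊕ A = min(1, 0.169 + 0.169) = min(1, 0.338) = 0.338
¬((¬¬A ∨ ¬(A ⇒ 0)) ⊕ A) = 1 − 0.338 = 0.662
¬((¬¬A ∨ ¬(A ⇒ 0)) ⊕ A) ⊕ A = min(1, 0.662 + 0.169) = min(1, 0.831) = 0.831
¬(¬((¬¬A ∨ ¬(A ⇒ 0)) ⊕ A) ⊕ A) = 1 − 0.831 = 0.169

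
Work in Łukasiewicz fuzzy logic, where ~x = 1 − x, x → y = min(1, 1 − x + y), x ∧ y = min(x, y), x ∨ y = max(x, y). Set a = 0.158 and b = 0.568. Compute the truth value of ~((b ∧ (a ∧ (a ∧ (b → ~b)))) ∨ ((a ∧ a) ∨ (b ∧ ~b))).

0.568

~b = 1 − 0.568 = 0.432
b → ~b = min(1, 1 − 0.568 + 0.432) = min(1, 0.864) = 0.864
a ∧ (b → ~b) = min(0.158, 0.864) = 0.158
a ∧ (a ∧ (b → ~b)) = min(0.158, 0.158) = 0.158
b ∧ (a ∧ (a ∧ (b → ~b))) = min(0.568, 0.158) = 0.158
a ∧ a = min(0.158, 0.158) = 0.158
b ∧ ~b = min(0.568, 0.432) = 0.432
(a ∧ a) ∨ (b ∧ ~b) = max(0.158, 0.432) = 0.432
(b ∧ (a ∧ (a ∧ (b → ~b)))) ∨ ((a ∧ a) ∨ (b ∧ ~b)) = max(0.158, 0.432) = 0.432
~((b ∧ (a ∧ (a ∧ (b → ~b)))) ∨ ((a ∧ a) ∨ (b ∧ ~b))) = 1 − 0.432 = 0.568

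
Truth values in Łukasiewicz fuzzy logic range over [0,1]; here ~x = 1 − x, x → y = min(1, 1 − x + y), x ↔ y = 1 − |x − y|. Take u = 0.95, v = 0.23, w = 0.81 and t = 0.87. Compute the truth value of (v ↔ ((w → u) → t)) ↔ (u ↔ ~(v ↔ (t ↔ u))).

w → u = min(1, 1 − 0.81 + 0.95) = min(1, 1.14) = 1.00
(w → u) → t = min(1, 1 − 1.00 + 0.87) = min(1, 0.87) = 0.87
v ↔ ((w → u) → t) = 1 − |0.23 − 0.87| = 1 − 0.64 = 0.36
t ↔ u = 1 − |0.87 − 0.95| = 1 − 0.08 = 0.92
v ↔ (t ↔ u) = 1 − |0.23 − 0.92| = 1 − 0.69 = 0.31
~(v ↔ (t ↔ u)) = 1 − 0.31 = 0.69
u ↔ ~(v ↔ (t ↔ u)) = 1 − |0.95 − 0.69| = 1 − 0.26 = 0.74
(v ↔ ((w → u) → t)) ↔ (u ↔ ~(v ↔ (t ↔ u))) = 1 − |0.36 − 0.74| = 1 − 0.38 = 0.62

0.62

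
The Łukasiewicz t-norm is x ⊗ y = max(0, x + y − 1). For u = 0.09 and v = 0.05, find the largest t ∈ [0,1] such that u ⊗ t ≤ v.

The residuum of the Łukasiewicz t-norm gives the supremum: min(1, 1 − 0.09 + 0.05).
1 − 0.09 + 0.05 = 0.96, so t = min(1, 0.96) = 0.96.
Check: 0.09 ⊗ 0.96 = max(0, 0.05) = 0.05 ≤ 0.05.

0.96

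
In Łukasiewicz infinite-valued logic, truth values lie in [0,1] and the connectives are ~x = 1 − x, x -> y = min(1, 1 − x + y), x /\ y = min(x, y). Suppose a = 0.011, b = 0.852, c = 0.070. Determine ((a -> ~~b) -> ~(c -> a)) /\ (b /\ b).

~b = 1 − 0.852 = 0.148
~~b = 1 − 0.148 = 0.852
a -> ~~b = min(1, 1 − 0.011 + 0.852) = min(1, 1.841) = 1.000
c -> a = min(1, 1 − 0.070 + 0.011) = min(1, 0.941) = 0.941
~(c -> a) = 1 − 0.941 = 0.059
(a -> ~~b) -> ~(c -> a) = min(1, 1 − 1.000 + 0.059) = min(1, 0.059) = 0.059
b /\ b = min(0.852, 0.852) = 0.852
((a -> ~~b) -> ~(c -> a)) /\ (b /\ b) = min(0.059, 0.852) = 0.059

0.059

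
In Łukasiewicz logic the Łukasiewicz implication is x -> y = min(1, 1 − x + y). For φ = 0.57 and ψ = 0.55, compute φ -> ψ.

0.98

φ -> ψ = min(1, 1 − 0.57 + 0.55) = min(1, 0.98) = 0.98
For comparison, the Gödel implication (1 if x ≤ y else y) would give 0.55.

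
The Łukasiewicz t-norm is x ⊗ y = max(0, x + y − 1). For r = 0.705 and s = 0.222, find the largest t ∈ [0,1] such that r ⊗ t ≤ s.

The residuum of the Łukasiewicz t-norm gives the supremum: min(1, 1 − 0.705 + 0.222).
1 − 0.705 + 0.222 = 0.517, so t = min(1, 0.517) = 0.517.
Check: 0.705 ⊗ 0.517 = max(0, 0.222) = 0.222 ≤ 0.222.

0.517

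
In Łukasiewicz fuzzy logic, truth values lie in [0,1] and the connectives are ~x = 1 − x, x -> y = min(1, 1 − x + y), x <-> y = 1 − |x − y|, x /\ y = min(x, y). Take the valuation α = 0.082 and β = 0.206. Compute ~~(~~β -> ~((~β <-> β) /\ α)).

~β = 1 − 0.206 = 0.794
~~β = 1 − 0.794 = 0.206
~β <-> β = 1 − |0.794 − 0.206| = 1 − 0.588 = 0.412
(~β <-> β) /\ α = min(0.412, 0.082) = 0.082
~((~β <-> β) /\ α) = 1 − 0.082 = 0.918
~~β -> ~((~β <-> β) /\ α) = min(1, 1 − 0.206 + 0.918) = min(1, 1.712) = 1.000
~(~~β -> ~((~β <-> β) /\ α)) = 1 − 1.000 = 0.000
~~(~~β -> ~((~β <-> β) /\ α)) = 1 − 0.000 = 1.000

1.000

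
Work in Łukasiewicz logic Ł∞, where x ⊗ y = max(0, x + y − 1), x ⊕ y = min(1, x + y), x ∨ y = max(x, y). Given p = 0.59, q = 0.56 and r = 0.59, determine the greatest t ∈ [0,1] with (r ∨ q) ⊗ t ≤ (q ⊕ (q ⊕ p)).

r ∨ q = max(0.59, 0.56) = 0.59
So the left factor is r ∨ q = 0.59.
q ⊕ p = min(1, 0.56 + 0.59) = min(1, 1.15) = 1.00
q ⊕ (q ⊕ p) = min(1, 0.56 + 1.00) = min(1, 1.56) = 1.00
So the right-hand bound is q ⊕ (q ⊕ p) = 1.00.
The residuum of the Łukasiewicz t-norm gives the supremum: min(1, 1 − 0.59 + 1.00).
1 − 0.59 + 1.00 = 1.41, so t = min(1, 1.41) = 1.00.
Check: 0.59 ⊗ 1.00 = max(0, 0.59) = 0.59 ≤ 1.00.

1.00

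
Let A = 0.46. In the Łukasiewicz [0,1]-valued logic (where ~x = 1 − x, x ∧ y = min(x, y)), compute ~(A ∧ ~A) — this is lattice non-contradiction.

0.54

~A = 1 − 0.46 = 0.54
A ∧ ~A = min(0.46, 0.54) = 0.46
~(A ∧ ~A) = 1 − 0.46 = 0.54
(The value 0.54 < 1 shows this instance is not satisfied; not a Ł∞-tautology — its value is 1 − min(a, 1−a).)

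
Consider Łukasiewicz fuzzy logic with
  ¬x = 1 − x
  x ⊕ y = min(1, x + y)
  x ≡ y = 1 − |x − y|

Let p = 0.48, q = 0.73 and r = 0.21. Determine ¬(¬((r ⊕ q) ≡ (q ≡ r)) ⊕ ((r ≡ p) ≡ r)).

0.06

r ⊕ q = min(1, 0.21 + 0.73) = min(1, 0.94) = 0.94
q ≡ r = 1 − |0.73 − 0.21| = 1 − 0.52 = 0.48
(r ⊕ q) ≡ (q ≡ r) = 1 − |0.94 − 0.48| = 1 − 0.46 = 0.54
¬((r ⊕ q) ≡ (q ≡ r)) = 1 − 0.54 = 0.46
r ≡ p = 1 − |0.21 − 0.48| = 1 − 0.27 = 0.73
(r ≡ p) ≡ r = 1 − |0.73 − 0.21| = 1 − 0.52 = 0.48
¬((r ⊕ q) ≡ (q ≡ r)) ⊕ ((r ≡ p) ≡ r) = min(1, 0.46 + 0.48) = min(1, 0.94) = 0.94
¬(¬((r ⊕ q) ≡ (q ≡ r)) ⊕ ((r ≡ p) ≡ r)) = 1 − 0.94 = 0.06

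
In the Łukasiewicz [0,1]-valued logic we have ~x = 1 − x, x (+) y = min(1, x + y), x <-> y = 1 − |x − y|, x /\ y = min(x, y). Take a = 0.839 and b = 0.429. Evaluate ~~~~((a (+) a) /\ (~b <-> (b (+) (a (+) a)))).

a (+) a = min(1, 0.839 + 0.839) = min(1, 1.678) = 1.000
~b = 1 − 0.429 = 0.571
b (+) (a (+) a) = min(1, 0.429 + 1.000) = min(1, 1.429) = 1.000
~b <-> (b (+) (a (+) a)) = 1 − |0.571 − 1.000| = 1 − 0.429 = 0.571
(a (+) a) /\ (~b <-> (b (+) (a (+) a))) = min(1.000, 0.571) = 0.571
~((a (+) a) /\ (~b <-> (b (+) (a (+) a)))) = 1 − 0.571 = 0.429
~~((a (+) a) /\ (~b <-> (b (+) (a (+) a)))) = 1 − 0.429 = 0.571
~~~((a (+) a) /\ (~b <-> (b (+) (a (+) a)))) = 1 − 0.571 = 0.429
~~~~((a (+) a) /\ (~b <-> (b (+) (a (+) a)))) = 1 − 0.429 = 0.571

0.571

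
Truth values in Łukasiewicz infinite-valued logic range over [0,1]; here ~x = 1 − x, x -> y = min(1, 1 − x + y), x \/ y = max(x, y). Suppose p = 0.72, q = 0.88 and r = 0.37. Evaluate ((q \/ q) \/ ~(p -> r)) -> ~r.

q \/ q = max(0.88, 0.88) = 0.88
p -> r = min(1, 1 − 0.72 + 0.37) = min(1, 0.65) = 0.65
~(p -> r) = 1 − 0.65 = 0.35
(q \/ q) \/ ~(p -> r) = max(0.88, 0.35) = 0.88
~r = 1 − 0.37 = 0.63
((q \/ q) \/ ~(p -> r)) -> ~r = min(1, 1 − 0.88 + 0.63) = min(1, 0.75) = 0.75

0.75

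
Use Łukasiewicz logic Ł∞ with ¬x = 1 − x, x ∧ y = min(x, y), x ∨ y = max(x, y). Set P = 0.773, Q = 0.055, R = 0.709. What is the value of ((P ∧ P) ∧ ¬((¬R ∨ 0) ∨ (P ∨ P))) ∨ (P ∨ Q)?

0.773

P ∧ P = min(0.773, 0.773) = 0.773
¬R = 1 − 0.709 = 0.291
¬R ∨ 0 = max(0.291, 0.000) = 0.291
P ∨ P = max(0.773, 0.773) = 0.773
(¬R ∨ 0) ∨ (P ∨ P) = max(0.291, 0.773) = 0.773
¬((¬R ∨ 0) ∨ (P ∨ P)) = 1 − 0.773 = 0.227
(P ∧ P) ∧ ¬((¬R ∨ 0) ∨ (P ∨ P)) = min(0.773, 0.227) = 0.227
P ∨ Q = max(0.773, 0.055) = 0.773
((P ∧ P) ∧ ¬((¬R ∨ 0) ∨ (P ∨ P))) ∨ (P ∨ Q) = max(0.227, 0.773) = 0.773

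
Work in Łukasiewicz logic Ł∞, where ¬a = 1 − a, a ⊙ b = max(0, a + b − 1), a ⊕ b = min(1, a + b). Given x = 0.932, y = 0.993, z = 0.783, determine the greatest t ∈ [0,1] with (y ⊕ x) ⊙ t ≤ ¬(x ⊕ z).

0.000

y ⊕ x = min(1, 0.993 + 0.932) = min(1, 1.925) = 1.000
So the left factor is y ⊕ x = 1.000.
x ⊕ z = min(1, 0.932 + 0.783) = min(1, 1.715) = 1.000
¬(x ⊕ z) = 1 − 1.000 = 0.000
So the right-hand bound is ¬(x ⊕ z) = 0.000.
The residuum of the Łukasiewicz t-norm gives the supremum: min(1, 1 − 1.000 + 0.000).
1 − 1.000 + 0.000 = 0.000, so t = min(1, 0.000) = 0.000.
Check: 1.000 ⊙ 0.000 = max(0, 0.000) = 0.000 ≤ 0.000.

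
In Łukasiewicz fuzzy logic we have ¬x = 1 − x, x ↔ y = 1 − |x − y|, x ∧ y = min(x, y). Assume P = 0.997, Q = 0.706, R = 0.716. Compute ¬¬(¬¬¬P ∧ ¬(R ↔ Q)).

0.003

¬P = 1 − 0.997 = 0.003
¬¬P = 1 − 0.003 = 0.997
¬¬¬P = 1 − 0.997 = 0.003
R ↔ Q = 1 − |0.716 − 0.706| = 1 − 0.010 = 0.990
¬(R ↔ Q) = 1 − 0.990 = 0.010
¬¬¬P ∧ ¬(R ↔ Q) = min(0.003, 0.010) = 0.003
¬(¬¬¬P ∧ ¬(R ↔ Q)) = 1 − 0.003 = 0.997
¬¬(¬¬¬P ∧ ¬(R ↔ Q)) = 1 − 0.997 = 0.003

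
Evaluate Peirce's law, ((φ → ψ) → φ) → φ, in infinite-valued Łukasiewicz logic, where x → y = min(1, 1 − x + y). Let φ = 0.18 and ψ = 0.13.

φ → ψ = min(1, 1 − 0.18 + 0.13) = min(1, 0.95) = 0.95
(φ → ψ) → φ = min(1, 1 − 0.95 + 0.18) = min(1, 0.23) = 0.23
((φ → ψ) → φ) → φ = min(1, 1 − 0.23 + 0.18) = min(1, 0.95) = 0.95
(The value 0.95 < 1 shows this instance is not satisfied; not a Ł∞-tautology in general.)

0.95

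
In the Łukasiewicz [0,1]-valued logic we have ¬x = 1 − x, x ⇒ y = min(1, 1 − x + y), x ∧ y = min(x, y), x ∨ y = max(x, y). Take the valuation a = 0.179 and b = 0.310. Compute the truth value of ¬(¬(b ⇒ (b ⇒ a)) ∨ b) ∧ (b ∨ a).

0.310

b ⇒ a = min(1, 1 − 0.310 + 0.179) = min(1, 0.869) = 0.869
b ⇒ (b ⇒ a) = min(1, 1 − 0.310 + 0.869) = min(1, 1.559) = 1.000
¬(b ⇒ (b ⇒ a)) = 1 − 1.000 = 0.000
¬(b ⇒ (b ⇒ a)) ∨ b = max(0.000, 0.310) = 0.310
¬(¬(b ⇒ (b ⇒ a)) ∨ b) = 1 − 0.310 = 0.690
b ∨ a = max(0.310, 0.179) = 0.310
¬(¬(b ⇒ (b ⇒ a)) ∨ b) ∧ (b ∨ a) = min(0.690, 0.310) = 0.310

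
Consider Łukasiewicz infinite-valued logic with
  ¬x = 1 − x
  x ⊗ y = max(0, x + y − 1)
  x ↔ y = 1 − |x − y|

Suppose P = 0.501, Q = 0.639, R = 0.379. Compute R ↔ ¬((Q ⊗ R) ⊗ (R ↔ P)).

0.379

Q ⊗ R = max(0, 0.639 + 0.379 − 1) = max(0, 0.018) = 0.018
R ↔ P = 1 − |0.379 − 0.501| = 1 − 0.122 = 0.878
(Q ⊗ R) ⊗ (R ↔ P) = max(0, 0.018 + 0.878 − 1) = max(0, -0.104) = 0.000
¬((Q ⊗ R) ⊗ (R ↔ P)) = 1 − 0.000 = 1.000
R ↔ ¬((Q ⊗ R) ⊗ (R ↔ P)) = 1 − |0.379 − 1.000| = 1 − 0.621 = 0.379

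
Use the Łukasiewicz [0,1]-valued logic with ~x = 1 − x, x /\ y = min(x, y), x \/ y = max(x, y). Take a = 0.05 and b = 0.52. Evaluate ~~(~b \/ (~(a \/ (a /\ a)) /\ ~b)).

0.48

~b = 1 − 0.52 = 0.48
a /\ a = min(0.05, 0.05) = 0.05
a \/ (a /\ a) = max(0.05, 0.05) = 0.05
~(a \/ (a /\ a)) = 1 − 0.05 = 0.95
~(a \/ (a /\ a)) /\ ~b = min(0.95, 0.48) = 0.48
~b \/ (~(a \/ (a /\ a)) /\ ~b) = max(0.48, 0.48) = 0.48
~(~b \/ (~(a \/ (a /\ a)) /\ ~b)) = 1 − 0.48 = 0.52
~~(~b \/ (~(a \/ (a /\ a)) /\ ~b)) = 1 − 0.52 = 0.48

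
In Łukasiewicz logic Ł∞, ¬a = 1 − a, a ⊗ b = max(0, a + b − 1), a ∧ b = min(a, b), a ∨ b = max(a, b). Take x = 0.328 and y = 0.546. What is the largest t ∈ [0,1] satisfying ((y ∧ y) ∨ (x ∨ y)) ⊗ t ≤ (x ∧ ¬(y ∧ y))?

y ∧ y = min(0.546, 0.546) = 0.546
x ∨ y = max(0.328, 0.546) = 0.546
(y ∧ y) ∨ (x ∨ y) = max(0.546, 0.546) = 0.546
So the left factor is (y ∧ y) ∨ (x ∨ y) = 0.546.
¬(y ∧ y) = 1 − 0.546 = 0.454
x ∧ ¬(y ∧ y) = min(0.328, 0.454) = 0.328
So the right-hand bound is x ∧ ¬(y ∧ y) = 0.328.
The residuum of the Łukasiewicz t-norm gives the supremum: min(1, 1 − 0.546 + 0.328).
1 − 0.546 + 0.328 = 0.782, so t = min(1, 0.782) = 0.782.
Check: 0.546 ⊗ 0.782 = max(0, 0.328) = 0.328 ≤ 0.328.

0.782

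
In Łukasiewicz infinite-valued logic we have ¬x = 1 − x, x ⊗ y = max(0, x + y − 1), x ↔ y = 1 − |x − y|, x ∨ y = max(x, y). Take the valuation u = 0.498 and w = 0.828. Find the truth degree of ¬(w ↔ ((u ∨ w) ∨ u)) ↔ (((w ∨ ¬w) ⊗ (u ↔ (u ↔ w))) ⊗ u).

u ∨ w = max(0.498, 0.828) = 0.828
(u ∨ w) ∨ u = max(0.828, 0.498) = 0.828
w ↔ ((u ∨ w) ∨ u) = 1 − |0.828 − 0.828| = 1 − 0.000 = 1.000
¬(w ↔ ((u ∨ w) ∨ u)) = 1 − 1.000 = 0.000
¬w = 1 − 0.828 = 0.172
w ∨ ¬w = max(0.828, 0.172) = 0.828
u ↔ w = 1 − |0.498 − 0.828| = 1 − 0.330 = 0.670
u ↔ (u ↔ w) = 1 − |0.498 − 0.670| = 1 − 0.172 = 0.828
(w ∨ ¬w) ⊗ (u ↔ (u ↔ w)) = max(0, 0.828 + 0.828 − 1) = max(0, 0.656) = 0.656
((w ∨ ¬w) ⊗ (u ↔ (u ↔ w))) ⊗ u = max(0, 0.656 + 0.498 − 1) = max(0, 0.154) = 0.154
¬(w ↔ ((u ∨ w) ∨ u)) ↔ (((w ∨ ¬w) ⊗ (u ↔ (u ↔ w))) ⊗ u) = 1 − |0.000 − 0.154| = 1 − 0.154 = 0.846

0.846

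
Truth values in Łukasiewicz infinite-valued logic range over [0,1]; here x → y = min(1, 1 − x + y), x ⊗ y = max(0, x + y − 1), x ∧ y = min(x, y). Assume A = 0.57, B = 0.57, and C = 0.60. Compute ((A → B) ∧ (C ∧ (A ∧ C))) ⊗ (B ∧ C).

A → B = min(1, 1 − 0.57 + 0.57) = min(1, 1.00) = 1.00
A ∧ C = min(0.57, 0.60) = 0.57
C ∧ (A ∧ C) = min(0.60, 0.57) = 0.57
(A → B) ∧ (C ∧ (A ∧ C)) = min(1.00, 0.57) = 0.57
B ∧ C = min(0.57, 0.60) = 0.57
((A → B) ∧ (C ∧ (A ∧ C))) ⊗ (B ∧ C) = max(0, 0.57 + 0.57 − 1) = max(0, 0.14) = 0.14

0.14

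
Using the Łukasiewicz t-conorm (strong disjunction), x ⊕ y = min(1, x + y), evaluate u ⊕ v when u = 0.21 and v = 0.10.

u ⊕ v = min(1, 0.21 + 0.10) = min(1, 0.31) = 0.31
For comparison, the Gödel t-conorm max(x, y) would give 0.21.

0.31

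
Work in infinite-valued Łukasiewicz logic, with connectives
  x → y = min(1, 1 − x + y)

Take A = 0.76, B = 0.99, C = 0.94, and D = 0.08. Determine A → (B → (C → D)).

0.39

C → D = min(1, 1 − 0.94 + 0.08) = min(1, 0.14) = 0.14
B → (C → D) = min(1, 1 − 0.99 + 0.14) = min(1, 0.15) = 0.15
A → (B → (C → D)) = min(1, 1 − 0.76 + 0.15) = min(1, 0.39) = 0.39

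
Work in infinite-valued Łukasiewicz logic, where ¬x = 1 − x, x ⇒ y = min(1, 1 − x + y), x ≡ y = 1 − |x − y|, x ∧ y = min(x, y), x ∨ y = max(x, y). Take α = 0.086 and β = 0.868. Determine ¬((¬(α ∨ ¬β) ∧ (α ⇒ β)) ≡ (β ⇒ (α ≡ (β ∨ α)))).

¬β = 1 − 0.868 = 0.132
α ∨ ¬β = max(0.086, 0.132) = 0.132
¬(α ∨ ¬β) = 1 − 0.132 = 0.868
α ⇒ β = min(1, 1 − 0.086 + 0.868) = min(1, 1.782) = 1.000
¬(α ∨ ¬β) ∧ (α ⇒ β) = min(0.868, 1.000) = 0.868
β ∨ α = max(0.868, 0.086) = 0.868
α ≡ (β ∨ α) = 1 − |0.086 − 0.868| = 1 − 0.782 = 0.218
β ⇒ (α ≡ (β ∨ α)) = min(1, 1 − 0.868 + 0.218) = min(1, 0.350) = 0.350
(¬(α ∨ ¬β) ∧ (α ⇒ β)) ≡ (β ⇒ (α ≡ (β ∨ α))) = 1 − |0.868 − 0.350| = 1 − 0.518 = 0.482
¬((¬(α ∨ ¬β) ∧ (α ⇒ β)) ≡ (β ⇒ (α ≡ (β ∨ α)))) = 1 − 0.482 = 0.518

0.518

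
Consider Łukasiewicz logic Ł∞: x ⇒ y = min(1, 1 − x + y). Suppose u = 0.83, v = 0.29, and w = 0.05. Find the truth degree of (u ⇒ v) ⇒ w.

0.59

u ⇒ v = min(1, 1 − 0.83 + 0.29) = min(1, 0.46) = 0.46
(u ⇒ v) ⇒ w = min(1, 1 − 0.46 + 0.05) = min(1, 0.59) = 0.59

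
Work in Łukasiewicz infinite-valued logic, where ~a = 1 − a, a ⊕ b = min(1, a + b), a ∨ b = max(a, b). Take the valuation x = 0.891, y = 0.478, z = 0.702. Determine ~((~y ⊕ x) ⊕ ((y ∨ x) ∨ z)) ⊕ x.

0.891

~y = 1 − 0.478 = 0.522
~y ⊕ x = min(1, 0.522 + 0.891) = min(1, 1.413) = 1.000
y ∨ x = max(0.478, 0.891) = 0.891
(y ∨ x) ∨ z = max(0.891, 0.702) = 0.891
(~y ⊕ x) ⊕ ((y ∨ x) ∨ z) = min(1, 1.000 + 0.891) = min(1, 1.891) = 1.000
~((~y ⊕ x) ⊕ ((y ∨ x) ∨ z)) = 1 − 1.000 = 0.000
~((~y ⊕ x) ⊕ ((y ∨ x) ∨ z)) ⊕ x = min(1, 0.000 + 0.891) = min(1, 0.891) = 0.891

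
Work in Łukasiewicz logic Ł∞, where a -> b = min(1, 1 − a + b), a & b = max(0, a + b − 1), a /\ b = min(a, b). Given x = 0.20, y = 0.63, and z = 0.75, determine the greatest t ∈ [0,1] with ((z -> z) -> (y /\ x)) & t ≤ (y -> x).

z -> z = min(1, 1 − 0.75 + 0.75) = min(1, 1.00) = 1.00
y /\ x = min(0.63, 0.20) = 0.20
(z -> z) -> (y /\ x) = min(1, 1 − 1.00 + 0.20) = min(1, 0.20) = 0.20
So the left factor is (z -> z) -> (y /\ x) = 0.20.
y -> x = min(1, 1 − 0.63 + 0.20) = min(1, 0.57) = 0.57
So the right-hand bound is y -> x = 0.57.
The residuum of the Łukasiewicz t-norm gives the supremum: min(1, 1 − 0.20 + 0.57).
1 − 0.20 + 0.57 = 1.37, so t = min(1, 1.37) = 1.00.
Check: 0.20 & 1.00 = max(0, 0.20) = 0.20 ≤ 0.57.

1.00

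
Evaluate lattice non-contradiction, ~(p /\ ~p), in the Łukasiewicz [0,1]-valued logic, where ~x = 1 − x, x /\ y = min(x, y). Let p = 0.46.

~p = 1 − 0.46 = 0.54
p /\ ~p = min(0.46, 0.54) = 0.46
~(p /\ ~p) = 1 − 0.46 = 0.54
(The value 0.54 < 1 shows this instance is not satisfied; not a Ł∞-tautology — its value is 1 − min(a, 1−a).)

0.54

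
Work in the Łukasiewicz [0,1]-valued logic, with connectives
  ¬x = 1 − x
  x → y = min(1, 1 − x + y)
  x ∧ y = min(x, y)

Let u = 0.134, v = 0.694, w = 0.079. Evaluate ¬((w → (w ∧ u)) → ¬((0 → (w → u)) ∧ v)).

w ∧ u = min(0.079, 0.134) = 0.079
w → (w ∧ u) = min(1, 1 − 0.079 + 0.079) = min(1, 1.000) = 1.000
w → u = min(1, 1 − 0.079 + 0.134) = min(1, 1.055) = 1.000
0 → (w → u) = min(1, 1 − 0.000 + 1.000) = min(1, 2.000) = 1.000
(0 → (w → u)) ∧ v = min(1.000, 0.694) = 0.694
¬((0 → (w → u)) ∧ v) = 1 − 0.694 = 0.306
(w → (w ∧ u)) → ¬((0 → (w → u)) ∧ v) = min(1, 1 − 1.000 + 0.306) = min(1, 0.306) = 0.306
¬((w → (w ∧ u)) → ¬((0 → (w → u)) ∧ v)) = 1 − 0.306 = 0.694

0.694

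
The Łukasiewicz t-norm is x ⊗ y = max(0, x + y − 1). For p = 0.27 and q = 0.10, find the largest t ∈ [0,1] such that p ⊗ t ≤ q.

The residuum of the Łukasiewicz t-norm gives the supremum: min(1, 1 − 0.27 + 0.10).
1 − 0.27 + 0.10 = 0.83, so t = min(1, 0.83) = 0.83.
Check: 0.27 ⊗ 0.83 = max(0, 0.10) = 0.10 ≤ 0.10.

0.83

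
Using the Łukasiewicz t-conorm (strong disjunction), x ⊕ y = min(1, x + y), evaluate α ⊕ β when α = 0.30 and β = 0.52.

α ⊕ β = min(1, 0.30 + 0.52) = min(1, 0.82) = 0.82
For comparison, the Gödel t-conorm max(x, y) would give 0.52.

0.82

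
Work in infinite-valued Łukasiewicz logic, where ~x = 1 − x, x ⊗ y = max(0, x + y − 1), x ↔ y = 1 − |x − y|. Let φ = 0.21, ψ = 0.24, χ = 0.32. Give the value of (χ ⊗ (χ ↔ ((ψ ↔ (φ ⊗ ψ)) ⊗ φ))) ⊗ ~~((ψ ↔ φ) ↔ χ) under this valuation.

0.00

φ ⊗ ψ = max(0, 0.21 + 0.24 − 1) = max(0, -0.55) = 0.00
ψ ↔ (φ ⊗ ψ) = 1 − |0.24 − 0.00| = 1 − 0.24 = 0.76
(ψ ↔ (φ ⊗ ψ)) ⊗ φ = max(0, 0.76 + 0.21 − 1) = max(0, -0.03) = 0.00
χ ↔ ((ψ ↔ (φ ⊗ ψ)) ⊗ φ) = 1 − |0.32 − 0.00| = 1 − 0.32 = 0.68
χ ⊗ (χ ↔ ((ψ ↔ (φ ⊗ ψ)) ⊗ φ)) = max(0, 0.32 + 0.68 − 1) = max(0, 0.00) = 0.00
ψ ↔ φ = 1 − |0.24 − 0.21| = 1 − 0.03 = 0.97
(ψ ↔ φ) ↔ χ = 1 − |0.97 − 0.32| = 1 − 0.65 = 0.35
~((ψ ↔ φ) ↔ χ) = 1 − 0.35 = 0.65
~~((ψ ↔ φ) ↔ χ) = 1 − 0.65 = 0.35
(χ ⊗ (χ ↔ ((ψ ↔ (φ ⊗ ψ)) ⊗ φ))) ⊗ ~~((ψ ↔ φ) ↔ χ) = max(0, 0.00 + 0.35 − 1) = max(0, -0.65) = 0.00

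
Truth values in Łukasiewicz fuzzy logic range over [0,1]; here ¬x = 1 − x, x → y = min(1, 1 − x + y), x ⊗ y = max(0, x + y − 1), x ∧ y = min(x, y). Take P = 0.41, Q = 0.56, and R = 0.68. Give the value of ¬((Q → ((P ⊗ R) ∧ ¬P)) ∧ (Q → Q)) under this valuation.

0.47

P ⊗ R = max(0, 0.41 + 0.68 − 1) = max(0, 0.09) = 0.09
¬P = 1 − 0.41 = 0.59
(P ⊗ R) ∧ ¬P = min(0.09, 0.59) = 0.09
Q → ((P ⊗ R) ∧ ¬P) = min(1, 1 − 0.56 + 0.09) = min(1, 0.53) = 0.53
Q → Q = min(1, 1 − 0.56 + 0.56) = min(1, 1.00) = 1.00
(Q → ((P ⊗ R) ∧ ¬P)) ∧ (Q → Q) = min(0.53, 1.00) = 0.53
¬((Q → ((P ⊗ R) ∧ ¬P)) ∧ (Q → Q)) = 1 − 0.53 = 0.47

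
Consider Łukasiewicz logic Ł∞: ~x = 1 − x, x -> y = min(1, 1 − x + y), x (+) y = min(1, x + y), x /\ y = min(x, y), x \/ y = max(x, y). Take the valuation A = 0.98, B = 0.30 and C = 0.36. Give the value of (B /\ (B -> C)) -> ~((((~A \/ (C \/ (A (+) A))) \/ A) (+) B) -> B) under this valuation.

1.00

B -> C = min(1, 1 − 0.30 + 0.36) = min(1, 1.06) = 1.00
B /\ (B -> C) = min(0.30, 1.00) = 0.30
~A = 1 − 0.98 = 0.02
A (+) A = min(1, 0.98 + 0.98) = min(1, 1.96) = 1.00
C \/ (A (+) A) = max(0.36, 1.00) = 1.00
~A \/ (C \/ (A (+) A)) = max(0.02, 1.00) = 1.00
(~A \/ (C \/ (A (+) A))) \/ A = max(1.00, 0.98) = 1.00
((~A \/ (C \/ (A (+) A))) \/ A) (+) B = min(1, 1.00 + 0.30) = min(1, 1.30) = 1.00
(((~A \/ (C \/ (A (+) A))) \/ A) (+) B) -> B = min(1, 1 − 1.00 + 0.30) = min(1, 0.30) = 0.30
~((((~A \/ (C \/ (A (+) A))) \/ A) (+) B) -> B) = 1 − 0.30 = 0.70
(B /\ (B -> C)) -> ~((((~A \/ (C \/ (A (+) A))) \/ A) (+) B) -> B) = min(1, 1 − 0.30 + 0.70) = min(1, 1.40) = 1.00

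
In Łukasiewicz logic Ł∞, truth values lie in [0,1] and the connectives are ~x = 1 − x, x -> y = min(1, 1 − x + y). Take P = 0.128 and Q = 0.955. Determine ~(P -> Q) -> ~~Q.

1.000

P -> Q = min(1, 1 − 0.128 + 0.955) = min(1, 1.827) = 1.000
~(P -> Q) = 1 − 1.000 = 0.000
~Q = 1 − 0.955 = 0.045
~~Q = 1 − 0.045 = 0.955
~(P -> Q) -> ~~Q = min(1, 1 − 0.000 + 0.955) = min(1, 1.955) = 1.000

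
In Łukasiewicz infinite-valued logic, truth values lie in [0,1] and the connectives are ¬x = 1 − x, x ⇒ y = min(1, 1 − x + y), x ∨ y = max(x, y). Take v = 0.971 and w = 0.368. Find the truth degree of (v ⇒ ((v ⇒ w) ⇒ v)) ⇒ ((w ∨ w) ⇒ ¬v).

v ⇒ w = min(1, 1 − 0.971 + 0.368) = min(1, 0.397) = 0.397
(v ⇒ w) ⇒ v = min(1, 1 − 0.397 + 0.971) = min(1, 1.574) = 1.000
v ⇒ ((v ⇒ w) ⇒ v) = min(1, 1 − 0.971 + 1.000) = min(1, 1.029) = 1.000
w ∨ w = max(0.368, 0.368) = 0.368
¬v = 1 − 0.971 = 0.029
(w ∨ w) ⇒ ¬v = min(1, 1 − 0.368 + 0.029) = min(1, 0.661) = 0.661
(v ⇒ ((v ⇒ w) ⇒ v)) ⇒ ((w ∨ w) ⇒ ¬v) = min(1, 1 − 1.000 + 0.661) = min(1, 0.661) = 0.661

0.661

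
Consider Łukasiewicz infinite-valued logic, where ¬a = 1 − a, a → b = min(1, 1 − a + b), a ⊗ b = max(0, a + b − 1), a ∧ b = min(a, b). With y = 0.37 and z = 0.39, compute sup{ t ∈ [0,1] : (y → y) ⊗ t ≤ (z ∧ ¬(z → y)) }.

0.02

y → y = min(1, 1 − 0.37 + 0.37) = min(1, 1.00) = 1.00
So the left factor is y → y = 1.00.
z → y = min(1, 1 − 0.39 + 0.37) = min(1, 0.98) = 0.98
¬(z → y) = 1 − 0.98 = 0.02
z ∧ ¬(z → y) = min(0.39, 0.02) = 0.02
So the right-hand bound is z ∧ ¬(z → y) = 0.02.
The residuum of the Łukasiewicz t-norm gives the supremum: min(1, 1 − 1.00 + 0.02).
1 − 1.00 + 0.02 = 0.02, so t = min(1, 0.02) = 0.02.
Check: 1.00 ⊗ 0.02 = max(0, 0.02) = 0.02 ≤ 0.02.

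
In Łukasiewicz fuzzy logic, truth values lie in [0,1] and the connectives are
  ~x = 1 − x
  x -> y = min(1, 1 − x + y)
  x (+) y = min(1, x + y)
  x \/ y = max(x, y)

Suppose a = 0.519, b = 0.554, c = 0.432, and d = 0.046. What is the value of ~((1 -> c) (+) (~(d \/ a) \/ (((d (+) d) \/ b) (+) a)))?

0.000

1 -> c = min(1, 1 − 1.000 + 0.432) = min(1, 0.432) = 0.432
d \/ a = max(0.046, 0.519) = 0.519
~(d \/ a) = 1 − 0.519 = 0.481
d (+) d = min(1, 0.046 + 0.046) = min(1, 0.092) = 0.092
(d (+) d) \/ b = max(0.092, 0.554) = 0.554
((d (+) d) \/ b) (+) a = min(1, 0.554 + 0.519) = min(1, 1.073) = 1.000
~(d \/ a) \/ (((d (+) d) \/ b) (+) a) = max(0.481, 1.000) = 1.000
(1 -> c) (+) (~(d \/ a) \/ (((d (+) d) \/ b) (+) a)) = min(1, 0.432 + 1.000) = min(1, 1.432) = 1.000
~((1 -> c) (+) (~(d \/ a) \/ (((d (+) d) \/ b) (+) a))) = 1 − 1.000 = 0.000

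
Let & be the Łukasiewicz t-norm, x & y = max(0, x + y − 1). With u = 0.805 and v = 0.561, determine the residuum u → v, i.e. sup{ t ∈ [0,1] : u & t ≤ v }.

The residuum of the Łukasiewicz t-norm gives the supremum: min(1, 1 − 0.805 + 0.561).
1 − 0.805 + 0.561 = 0.756, so t = min(1, 0.756) = 0.756.
Check: 0.805 & 0.756 = max(0, 0.561) = 0.561 ≤ 0.561.

0.756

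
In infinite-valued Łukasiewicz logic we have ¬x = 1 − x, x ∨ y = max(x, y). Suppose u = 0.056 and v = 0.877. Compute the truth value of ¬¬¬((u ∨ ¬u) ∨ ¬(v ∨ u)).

¬u = 1 − 0.056 = 0.944
u ∨ ¬u = max(0.056, 0.944) = 0.944
v ∨ u = max(0.877, 0.056) = 0.877
¬(v ∨ u) = 1 − 0.877 = 0.123
(u ∨ ¬u) ∨ ¬(v ∨ u) = max(0.944, 0.123) = 0.944
¬((u ∨ ¬u) ∨ ¬(v ∨ u)) = 1 − 0.944 = 0.056
¬¬((u ∨ ¬u) ∨ ¬(v ∨ u)) = 1 − 0.056 = 0.944
¬¬¬((u ∨ ¬u) ∨ ¬(v ∨ u)) = 1 − 0.944 = 0.056

0.056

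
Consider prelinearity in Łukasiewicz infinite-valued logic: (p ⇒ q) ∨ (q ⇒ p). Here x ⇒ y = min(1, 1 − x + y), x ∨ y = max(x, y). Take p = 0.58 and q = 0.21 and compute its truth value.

1.00

p ⇒ q = min(1, 1 − 0.58 + 0.21) = min(1, 0.63) = 0.63
q ⇒ p = min(1, 1 − 0.21 + 0.58) = min(1, 1.37) = 1.00
(p ⇒ q) ∨ (q ⇒ p) = max(0.63, 1.00) = 1.00
(As expected: a Ł∞-tautology — holds in every MV-chain.)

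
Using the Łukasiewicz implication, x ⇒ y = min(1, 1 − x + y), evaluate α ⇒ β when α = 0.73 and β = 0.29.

0.56

α ⇒ β = min(1, 1 − 0.73 + 0.29) = min(1, 0.56) = 0.56
For comparison, the Gödel implication (1 if x ≤ y else y) would give 0.29.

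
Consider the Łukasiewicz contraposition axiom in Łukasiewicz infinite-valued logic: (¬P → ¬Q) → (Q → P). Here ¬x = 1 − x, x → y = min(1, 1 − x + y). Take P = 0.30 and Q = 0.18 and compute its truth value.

1.00

¬P = 1 − 0.30 = 0.70
¬Q = 1 − 0.18 = 0.82
¬P → ¬Q = min(1, 1 − 0.70 + 0.82) = min(1, 1.12) = 1.00
Q → P = min(1, 1 − 0.18 + 0.30) = min(1, 1.12) = 1.00
(¬P → ¬Q) → (Q → P) = min(1, 1 − 1.00 + 1.00) = min(1, 1.00) = 1.00
(As expected: an axiom of Ł∞, always 1.)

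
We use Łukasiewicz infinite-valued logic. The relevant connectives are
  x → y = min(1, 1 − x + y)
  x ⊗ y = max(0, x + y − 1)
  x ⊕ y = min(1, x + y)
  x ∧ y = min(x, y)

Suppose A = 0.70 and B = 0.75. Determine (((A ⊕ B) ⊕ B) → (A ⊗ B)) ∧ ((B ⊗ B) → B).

A ⊕ B = min(1, 0.70 + 0.75) = min(1, 1.45) = 1.00
(A ⊕ B) ⊕ B = min(1, 1.00 + 0.75) = min(1, 1.75) = 1.00
A ⊗ B = max(0, 0.70 + 0.75 − 1) = max(0, 0.45) = 0.45
((A ⊕ B) ⊕ B) → (A ⊗ B) = min(1, 1 − 1.00 + 0.45) = min(1, 0.45) = 0.45
B ⊗ B = max(0, 0.75 + 0.75 − 1) = max(0, 0.50) = 0.50
(B ⊗ B) → B = min(1, 1 − 0.50 + 0.75) = min(1, 1.25) = 1.00
(((A ⊕ B) ⊕ B) → (A ⊗ B)) ∧ ((B ⊗ B) → B) = min(0.45, 1.00) = 0.45

0.45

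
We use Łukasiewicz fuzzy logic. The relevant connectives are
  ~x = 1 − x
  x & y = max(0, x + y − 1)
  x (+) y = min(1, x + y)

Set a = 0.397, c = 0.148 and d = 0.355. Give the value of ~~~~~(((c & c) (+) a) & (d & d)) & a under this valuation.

c & c = max(0, 0.148 + 0.148 − 1) = max(0, -0.704) = 0.000
(c & c) (+) a = min(1, 0.000 + 0.397) = min(1, 0.397) = 0.397
d & d = max(0, 0.355 + 0.355 − 1) = max(0, -0.290) = 0.000
((c & c) (+) a) & (d & d) = max(0, 0.397 + 0.000 − 1) = max(0, -0.603) = 0.000
~(((c & c) (+) a) & (d & d)) = 1 − 0.000 = 1.000
~~(((c & c) (+) a) & (d & d)) = 1 − 1.000 = 0.000
~~~(((c & c) (+) a) & (d & d)) = 1 − 0.000 = 1.000
~~~~(((c & c) (+) a) & (d & d)) = 1 − 1.000 = 0.000
~~~~~(((c & c) (+) a) & (d & d)) = 1 − 0.000 = 1.000
~~~~~(((c & c) (+) a) & (d & d)) & a = max(0, 1.000 + 0.397 − 1) = max(0, 0.397) = 0.397

0.397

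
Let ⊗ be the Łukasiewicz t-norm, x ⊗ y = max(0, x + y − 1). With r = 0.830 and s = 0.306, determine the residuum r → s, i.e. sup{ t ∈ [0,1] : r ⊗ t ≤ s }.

0.476

The residuum of the Łukasiewicz t-norm gives the supremum: min(1, 1 − 0.830 + 0.306).
1 − 0.830 + 0.306 = 0.476, so t = min(1, 0.476) = 0.476.
Check: 0.830 ⊗ 0.476 = max(0, 0.306) = 0.306 ≤ 0.306.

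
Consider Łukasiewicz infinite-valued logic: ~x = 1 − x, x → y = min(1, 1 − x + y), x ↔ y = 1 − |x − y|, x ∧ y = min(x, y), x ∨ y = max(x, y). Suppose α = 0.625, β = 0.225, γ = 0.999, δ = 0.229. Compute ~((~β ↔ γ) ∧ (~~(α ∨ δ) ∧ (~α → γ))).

~β = 1 − 0.225 = 0.775
~β ↔ γ = 1 − |0.775 − 0.999| = 1 − 0.224 = 0.776
α ∨ δ = max(0.625, 0.229) = 0.625
~(α ∨ δ) = 1 − 0.625 = 0.375
~~(α ∨ δ) = 1 − 0.375 = 0.625
~α = 1 − 0.625 = 0.375
~α → γ = min(1, 1 − 0.375 + 0.999) = min(1, 1.624) = 1.000
~~(α ∨ δ) ∧ (~α → γ) = min(0.625, 1.000) = 0.625
(~β ↔ γ) ∧ (~~(α ∨ δ) ∧ (~α → γ)) = min(0.776, 0.625) = 0.625
~((~β ↔ γ) ∧ (~~(α ∨ δ) ∧ (~α → γ))) = 1 − 0.625 = 0.375

0.375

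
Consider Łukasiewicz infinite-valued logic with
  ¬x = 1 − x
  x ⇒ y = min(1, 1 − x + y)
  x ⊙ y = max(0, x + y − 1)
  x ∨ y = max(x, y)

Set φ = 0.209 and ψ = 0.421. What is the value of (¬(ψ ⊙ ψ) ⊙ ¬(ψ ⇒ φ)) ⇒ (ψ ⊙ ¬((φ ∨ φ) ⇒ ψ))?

0.788

ψ ⊙ ψ = max(0, 0.421 + 0.421 − 1) = max(0, -0.158) = 0.000
¬(ψ ⊙ ψ) = 1 − 0.000 = 1.000
ψ ⇒ φ = min(1, 1 − 0.421 + 0.209) = min(1, 0.788) = 0.788
¬(ψ ⇒ φ) = 1 − 0.788 = 0.212
¬(ψ ⊙ ψ) ⊙ ¬(ψ ⇒ φ) = max(0, 1.000 + 0.212 − 1) = max(0, 0.212) = 0.212
φ ∨ φ = max(0.209, 0.209) = 0.209
(φ ∨ φ) ⇒ ψ = min(1, 1 − 0.209 + 0.421) = min(1, 1.212) = 1.000
¬((φ ∨ φ) ⇒ ψ) = 1 − 1.000 = 0.000
ψ ⊙ ¬((φ ∨ φ) ⇒ ψ) = max(0, 0.421 + 0.000 − 1) = max(0, -0.579) = 0.000
(¬(ψ ⊙ ψ) ⊙ ¬(ψ ⇒ φ)) ⇒ (ψ ⊙ ¬((φ ∨ φ) ⇒ ψ)) = min(1, 1 − 0.212 + 0.000) = min(1, 0.788) = 0.788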